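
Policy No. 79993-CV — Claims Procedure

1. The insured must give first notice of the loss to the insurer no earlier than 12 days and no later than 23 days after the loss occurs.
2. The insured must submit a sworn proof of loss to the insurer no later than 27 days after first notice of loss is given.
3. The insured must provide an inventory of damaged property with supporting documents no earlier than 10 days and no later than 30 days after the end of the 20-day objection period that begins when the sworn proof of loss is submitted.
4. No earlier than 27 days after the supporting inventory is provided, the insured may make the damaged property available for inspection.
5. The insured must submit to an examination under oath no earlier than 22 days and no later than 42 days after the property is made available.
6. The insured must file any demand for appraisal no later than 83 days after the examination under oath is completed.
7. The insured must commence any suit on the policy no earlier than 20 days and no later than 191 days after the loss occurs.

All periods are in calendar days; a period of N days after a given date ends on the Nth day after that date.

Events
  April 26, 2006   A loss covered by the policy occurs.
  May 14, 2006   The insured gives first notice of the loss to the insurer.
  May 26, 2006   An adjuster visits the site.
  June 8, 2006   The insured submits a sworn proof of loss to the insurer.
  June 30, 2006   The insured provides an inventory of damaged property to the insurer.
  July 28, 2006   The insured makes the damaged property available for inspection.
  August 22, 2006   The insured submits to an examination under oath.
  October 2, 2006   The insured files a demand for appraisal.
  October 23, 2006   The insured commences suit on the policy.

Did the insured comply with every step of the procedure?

No

Step 1: the window is 12–23 days after April 26, 2006 (when the loss occurs), so May 8, 2006 through May 19, 2006; done May 14, 2006 — within the window.
Step 2: 27 days after May 14, 2006 (when first notice of loss is given) is June 10, 2006; June 8, 2006 is within that limit.
Step 3: the window is 10–30 days after June 28, 2006 (end of the 20-day objection period, which began when the sworn proof of loss is submitted on June 8, 2006), so July 8, 2006 through July 28, 2006; June 30, 2006 is 8 days too early.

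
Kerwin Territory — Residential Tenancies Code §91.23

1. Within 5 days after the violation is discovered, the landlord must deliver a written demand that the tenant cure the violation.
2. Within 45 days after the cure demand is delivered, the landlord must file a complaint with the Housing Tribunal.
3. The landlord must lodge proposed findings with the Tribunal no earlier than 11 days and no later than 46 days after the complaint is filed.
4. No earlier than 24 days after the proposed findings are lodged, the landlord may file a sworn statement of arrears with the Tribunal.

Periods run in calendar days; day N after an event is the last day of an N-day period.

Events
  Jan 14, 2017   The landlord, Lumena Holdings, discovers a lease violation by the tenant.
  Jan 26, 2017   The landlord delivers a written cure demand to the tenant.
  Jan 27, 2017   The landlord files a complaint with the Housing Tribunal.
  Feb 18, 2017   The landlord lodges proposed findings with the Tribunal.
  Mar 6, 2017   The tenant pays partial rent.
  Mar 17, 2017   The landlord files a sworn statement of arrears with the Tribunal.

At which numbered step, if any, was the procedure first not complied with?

Step 1

(1) due by Jan 14, 2017 + 5 days = Jan 19, 2017; not done until Jan 26, 2017, 7 days after the deadline.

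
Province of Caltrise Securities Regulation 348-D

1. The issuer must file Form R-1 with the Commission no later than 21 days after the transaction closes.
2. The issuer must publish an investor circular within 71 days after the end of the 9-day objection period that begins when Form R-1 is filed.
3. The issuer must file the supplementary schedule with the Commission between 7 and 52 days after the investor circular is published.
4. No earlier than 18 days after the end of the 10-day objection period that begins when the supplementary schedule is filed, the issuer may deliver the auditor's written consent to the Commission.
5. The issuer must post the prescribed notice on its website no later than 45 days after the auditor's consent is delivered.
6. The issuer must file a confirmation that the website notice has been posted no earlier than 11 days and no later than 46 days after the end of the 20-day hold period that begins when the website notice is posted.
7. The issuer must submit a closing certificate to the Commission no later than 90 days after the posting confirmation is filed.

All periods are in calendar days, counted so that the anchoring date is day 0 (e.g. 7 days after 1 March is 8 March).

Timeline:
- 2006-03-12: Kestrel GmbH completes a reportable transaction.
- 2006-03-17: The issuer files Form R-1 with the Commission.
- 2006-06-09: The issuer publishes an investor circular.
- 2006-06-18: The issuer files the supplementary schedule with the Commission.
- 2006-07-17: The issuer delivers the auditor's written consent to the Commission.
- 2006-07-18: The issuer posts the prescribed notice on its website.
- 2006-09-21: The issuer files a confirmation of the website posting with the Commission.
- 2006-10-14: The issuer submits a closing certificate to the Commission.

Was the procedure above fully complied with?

Step 1 — counting 21 days from 2006-03-12 (when the transaction closes) gives a deadline of 2006-04-02; completed 2006-03-17, before the deadline.
Step 2 — counting 71 days from 2006-03-26 (end of the 9-day objection period, which began when Form R-1 is filed on 2006-03-17) gives a deadline of 2006-06-05; not done until 2006-06-09, 4 days after the deadline.
The analysis stops there.

No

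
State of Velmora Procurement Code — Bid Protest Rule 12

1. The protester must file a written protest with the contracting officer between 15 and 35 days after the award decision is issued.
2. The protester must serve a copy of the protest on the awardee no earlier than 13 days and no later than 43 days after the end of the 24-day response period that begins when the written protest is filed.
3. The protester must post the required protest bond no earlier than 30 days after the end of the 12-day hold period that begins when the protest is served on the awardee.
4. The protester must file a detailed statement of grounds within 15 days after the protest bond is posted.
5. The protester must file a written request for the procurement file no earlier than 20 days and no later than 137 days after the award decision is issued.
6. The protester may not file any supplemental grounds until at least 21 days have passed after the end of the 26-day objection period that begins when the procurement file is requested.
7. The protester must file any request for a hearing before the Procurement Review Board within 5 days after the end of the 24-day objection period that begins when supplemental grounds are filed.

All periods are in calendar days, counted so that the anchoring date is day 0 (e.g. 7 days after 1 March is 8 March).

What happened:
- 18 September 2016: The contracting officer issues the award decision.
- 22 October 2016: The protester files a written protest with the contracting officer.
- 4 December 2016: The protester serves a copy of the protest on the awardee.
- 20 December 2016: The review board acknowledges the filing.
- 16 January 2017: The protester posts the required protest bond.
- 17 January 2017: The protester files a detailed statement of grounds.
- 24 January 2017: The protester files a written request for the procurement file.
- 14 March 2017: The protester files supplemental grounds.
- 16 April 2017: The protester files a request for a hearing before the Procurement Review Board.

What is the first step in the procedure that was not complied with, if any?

Step 7

Step 1: the window is 15–35 days after 18 September 2016 (when the award decision is issued), so 3 October 2016 through 23 October 2016; done 22 October 2016 — within the window.
Step 2: the window is 13–43 days after 15 November 2016 (end of the 24-day response period, which began when the written protest is filed on 22 October 2016), so 28 November 2016 through 28 December 2016; done 4 December 2016, which is between those dates.
Step 3: the earliest permitted date is 30 days after 16 December 2016 (end of the 12-day hold period, which began when the protest is served on the awardee on 4 December 2016), i.e. 15 January 2017; done 16 January 2017, after the minimum wait.
Step 4: 15 days after 16 January 2017 (when the protest bond is posted) is 31 January 2017; done 17 January 2017 — timely.
Step 5: the window is 20–137 days after 18 September 2016 (when the award decision is issued), so 8 October 2016 through 2 February 2017; 24 January 2017 falls inside that range.
Step 6: the earliest permitted date is 21 days after 19 February 2017 (end of the 26-day objection period, which began when the procurement file is requested on 24 January 2017), i.e. 12 March 2017; done 14 March 2017, after the minimum wait.
Step 7: 5 days after 7 April 2017 (end of the 24-day objection period, which began when supplemental grounds are filed on 14 March 2017) is 12 April 2017; not done until 16 April 2017, 4 days after the deadline.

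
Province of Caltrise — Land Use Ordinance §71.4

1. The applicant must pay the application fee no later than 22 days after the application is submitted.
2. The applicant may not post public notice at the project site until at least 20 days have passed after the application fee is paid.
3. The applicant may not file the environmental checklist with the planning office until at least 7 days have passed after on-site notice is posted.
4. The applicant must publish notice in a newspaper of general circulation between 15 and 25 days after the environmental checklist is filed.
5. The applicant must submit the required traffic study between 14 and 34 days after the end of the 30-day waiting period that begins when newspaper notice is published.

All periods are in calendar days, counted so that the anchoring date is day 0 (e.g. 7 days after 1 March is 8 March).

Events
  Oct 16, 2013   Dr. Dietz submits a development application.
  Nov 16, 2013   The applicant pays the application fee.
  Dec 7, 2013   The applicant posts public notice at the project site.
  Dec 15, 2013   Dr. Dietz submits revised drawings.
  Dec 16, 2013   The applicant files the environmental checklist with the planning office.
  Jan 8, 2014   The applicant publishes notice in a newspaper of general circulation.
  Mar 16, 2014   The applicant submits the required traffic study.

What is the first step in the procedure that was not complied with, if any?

Step 1: 22 days after Oct 16, 2013 (when the application is submitted) is Nov 7, 2013; Nov 16, 2013 misses that deadline by 9 days.

Step 1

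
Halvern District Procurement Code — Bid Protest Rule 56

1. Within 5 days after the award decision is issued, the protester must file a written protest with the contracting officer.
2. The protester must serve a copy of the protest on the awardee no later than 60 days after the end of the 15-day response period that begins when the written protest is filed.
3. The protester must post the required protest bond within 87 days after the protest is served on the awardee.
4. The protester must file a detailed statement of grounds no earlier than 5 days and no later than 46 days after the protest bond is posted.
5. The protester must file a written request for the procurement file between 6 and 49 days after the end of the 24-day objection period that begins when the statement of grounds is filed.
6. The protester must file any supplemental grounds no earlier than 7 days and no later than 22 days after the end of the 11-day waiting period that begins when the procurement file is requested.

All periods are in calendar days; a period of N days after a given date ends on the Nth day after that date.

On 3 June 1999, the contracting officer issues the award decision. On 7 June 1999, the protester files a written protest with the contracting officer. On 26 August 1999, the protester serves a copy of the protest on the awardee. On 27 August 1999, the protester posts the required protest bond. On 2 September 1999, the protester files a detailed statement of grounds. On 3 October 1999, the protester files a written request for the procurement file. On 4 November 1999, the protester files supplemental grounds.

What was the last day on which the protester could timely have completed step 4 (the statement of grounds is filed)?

12 October 1999

Step 4 runs from 27 August 1999, when the protest bond is posted. The window is 5–46 days after 27 August 1999; it closes on 12 October 1999.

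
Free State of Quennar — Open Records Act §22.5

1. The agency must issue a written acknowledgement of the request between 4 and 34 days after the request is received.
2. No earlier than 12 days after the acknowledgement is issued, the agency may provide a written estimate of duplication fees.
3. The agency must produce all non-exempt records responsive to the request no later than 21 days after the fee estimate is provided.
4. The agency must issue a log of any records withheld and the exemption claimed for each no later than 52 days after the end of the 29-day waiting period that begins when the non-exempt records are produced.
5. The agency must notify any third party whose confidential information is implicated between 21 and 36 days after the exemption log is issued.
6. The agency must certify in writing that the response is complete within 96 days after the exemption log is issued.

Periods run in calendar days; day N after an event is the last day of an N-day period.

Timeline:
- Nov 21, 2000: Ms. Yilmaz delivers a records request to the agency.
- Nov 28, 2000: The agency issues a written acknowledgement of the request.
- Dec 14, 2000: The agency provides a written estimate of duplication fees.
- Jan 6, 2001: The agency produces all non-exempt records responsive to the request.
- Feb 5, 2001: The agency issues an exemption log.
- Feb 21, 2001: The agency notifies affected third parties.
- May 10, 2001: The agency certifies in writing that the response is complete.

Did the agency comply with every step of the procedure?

No

Step 1: the window is 4–34 days after Nov 21, 2000 (when the request is received), so Nov 25, 2000 through Dec 25, 2000; Nov 28, 2000 falls inside that range.
Step 2: the earliest permitted date is 12 days after Nov 28, 2000 (when the acknowledgement is issued), i.e. Dec 10, 2000; done Dec 14, 2000, after the minimum wait.
Step 3: 21 days after Dec 14, 2000 (when the fee estimate is provided) is Jan 4, 2001; not done until Jan 6, 2001, 2 days after the deadline.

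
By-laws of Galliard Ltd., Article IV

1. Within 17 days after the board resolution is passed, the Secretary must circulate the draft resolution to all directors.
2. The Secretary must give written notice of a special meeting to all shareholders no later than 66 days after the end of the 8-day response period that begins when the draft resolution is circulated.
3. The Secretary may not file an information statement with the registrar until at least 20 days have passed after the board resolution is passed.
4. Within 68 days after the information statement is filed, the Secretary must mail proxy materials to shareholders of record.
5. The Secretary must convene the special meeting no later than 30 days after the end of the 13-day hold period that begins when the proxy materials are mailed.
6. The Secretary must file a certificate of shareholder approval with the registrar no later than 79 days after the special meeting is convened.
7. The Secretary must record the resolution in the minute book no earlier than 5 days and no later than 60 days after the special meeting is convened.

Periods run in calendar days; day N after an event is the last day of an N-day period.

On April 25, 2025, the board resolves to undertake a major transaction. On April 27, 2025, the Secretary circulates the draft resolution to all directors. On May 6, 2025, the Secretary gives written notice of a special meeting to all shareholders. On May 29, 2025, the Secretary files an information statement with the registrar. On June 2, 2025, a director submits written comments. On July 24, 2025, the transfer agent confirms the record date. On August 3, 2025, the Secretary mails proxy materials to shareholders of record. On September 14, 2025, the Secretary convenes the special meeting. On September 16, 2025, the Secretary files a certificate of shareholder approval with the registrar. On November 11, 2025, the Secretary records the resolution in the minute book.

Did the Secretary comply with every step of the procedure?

Yes

Step 1 — counting 17 days from April 25, 2025 (when the board resolution is passed) gives a deadline of May 12, 2025; completed April 27, 2025, before the deadline.
Step 2 — counting 66 days from May 5, 2025 (end of the 8-day response period, which began when the draft resolution is circulated on April 27, 2025) gives a deadline of July 10, 2025; completed May 6, 2025, before the deadline.
Step 3 — must wait 20 days from April 25, 2025 (when the board resolution is passed), so not before May 15, 2025; done May 29, 2025 — permitted.
Step 4 — counting 68 days from May 29, 2025 (when the information statement is filed) gives a deadline of August 5, 2025; done August 3, 2025 — timely.
Step 5 — counting 30 days from August 16, 2025 (end of the 13-day hold period, which began when the proxy materials are mailed on August 3, 2025) gives a deadline of September 15, 2025; completed September 14, 2025, before the deadline.
Step 6 — counting 79 days from September 14, 2025 (when the special meeting is convened) gives a deadline of December 2, 2025; completed September 16, 2025, before the deadline.
Step 7 — 5 and 60 days from September 14, 2025 (when the special meeting is convened) are September 19, 2025 and November 13, 2025 respectively; done November 11, 2025, which is between those dates.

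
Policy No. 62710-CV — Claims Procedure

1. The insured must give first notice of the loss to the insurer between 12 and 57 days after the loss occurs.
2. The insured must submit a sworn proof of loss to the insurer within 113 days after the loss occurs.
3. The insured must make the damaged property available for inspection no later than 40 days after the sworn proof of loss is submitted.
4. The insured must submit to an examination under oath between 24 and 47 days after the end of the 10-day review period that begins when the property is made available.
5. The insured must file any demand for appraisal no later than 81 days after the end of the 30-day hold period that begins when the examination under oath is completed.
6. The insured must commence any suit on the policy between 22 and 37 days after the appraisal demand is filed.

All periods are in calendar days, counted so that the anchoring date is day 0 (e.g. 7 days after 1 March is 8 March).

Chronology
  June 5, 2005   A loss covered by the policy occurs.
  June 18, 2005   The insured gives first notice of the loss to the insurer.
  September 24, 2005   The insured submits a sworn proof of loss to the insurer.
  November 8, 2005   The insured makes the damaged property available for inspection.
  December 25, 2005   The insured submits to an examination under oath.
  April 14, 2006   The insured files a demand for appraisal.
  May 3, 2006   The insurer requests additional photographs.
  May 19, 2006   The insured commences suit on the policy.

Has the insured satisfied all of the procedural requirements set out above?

No

Step 1: the window is 12–57 days after June 5, 2005 (when the loss occurs), so June 17, 2005 through August 1, 2005; June 18, 2005 falls inside that range.
Step 2: 113 days after June 5, 2005 (when the loss occurs) is September 26, 2005; done September 24, 2005 — timely.
Step 3: 40 days after September 24, 2005 (when the sworn proof of loss is submitted) is November 3, 2005; done November 8, 2005 — 5 days late.
The analysis stops there.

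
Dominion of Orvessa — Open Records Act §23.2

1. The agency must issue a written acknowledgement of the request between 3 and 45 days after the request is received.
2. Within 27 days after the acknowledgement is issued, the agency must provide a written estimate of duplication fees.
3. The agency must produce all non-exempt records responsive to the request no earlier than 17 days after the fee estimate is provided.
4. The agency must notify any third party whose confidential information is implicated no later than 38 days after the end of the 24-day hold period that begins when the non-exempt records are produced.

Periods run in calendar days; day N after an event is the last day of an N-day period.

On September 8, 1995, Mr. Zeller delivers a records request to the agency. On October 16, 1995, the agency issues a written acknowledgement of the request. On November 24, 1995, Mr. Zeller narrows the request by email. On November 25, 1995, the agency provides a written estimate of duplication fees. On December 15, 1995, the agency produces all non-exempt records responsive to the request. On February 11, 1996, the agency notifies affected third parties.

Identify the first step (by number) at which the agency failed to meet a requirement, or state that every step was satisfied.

Step 1 — 3 and 45 days from September 8, 1995 (when the request is received) are September 11, 1995 and October 23, 1995 respectively; done October 16, 1995 — within the window.
Step 2 — counting 27 days from October 16, 1995 (when the acknowledgement is issued) gives a deadline of November 12, 1995; not done until November 25, 1995, 13 days after the deadline.

Step 2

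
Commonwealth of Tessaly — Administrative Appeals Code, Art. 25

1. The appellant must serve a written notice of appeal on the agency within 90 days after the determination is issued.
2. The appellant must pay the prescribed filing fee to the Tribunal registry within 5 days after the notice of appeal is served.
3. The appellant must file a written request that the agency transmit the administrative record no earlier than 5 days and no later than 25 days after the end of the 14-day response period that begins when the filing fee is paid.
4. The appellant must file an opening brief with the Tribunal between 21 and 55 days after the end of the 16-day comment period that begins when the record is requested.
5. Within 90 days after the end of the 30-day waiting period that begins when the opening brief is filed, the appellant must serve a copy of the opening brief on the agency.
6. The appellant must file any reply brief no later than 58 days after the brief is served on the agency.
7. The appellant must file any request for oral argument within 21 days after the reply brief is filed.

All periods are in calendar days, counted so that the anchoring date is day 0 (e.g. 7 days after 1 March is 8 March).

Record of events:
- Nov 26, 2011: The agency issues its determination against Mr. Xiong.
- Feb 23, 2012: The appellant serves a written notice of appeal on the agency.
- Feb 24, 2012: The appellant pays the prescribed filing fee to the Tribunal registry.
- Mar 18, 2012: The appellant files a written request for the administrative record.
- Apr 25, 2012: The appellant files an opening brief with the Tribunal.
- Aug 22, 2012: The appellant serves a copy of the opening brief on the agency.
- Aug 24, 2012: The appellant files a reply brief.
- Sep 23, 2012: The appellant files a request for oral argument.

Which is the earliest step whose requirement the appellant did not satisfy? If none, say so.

(1) due by Nov 26, 2011 + 90 days = Feb 24, 2012; Feb 23, 2012 is within that limit.
(2) due by Feb 23, 2012 + 5 days = Feb 28, 2012; Feb 24, 2012 is within that limit.
(3) the permitted window runs from Mar 9, 2012 + 5 = Mar 14, 2012 to Mar 9, 2012 + 25 = Apr 3, 2012; Mar 18, 2012 falls inside that range.
(4) the permitted window runs from Apr 3, 2012 + 21 = Apr 24, 2012 to Apr 3, 2012 + 55 = May 28, 2012; done Apr 25, 2012, which is between those dates.
(5) due by May 25, 2012 + 90 days = Aug 23, 2012; Aug 22, 2012 is within that limit.
(6) due by Aug 22, 2012 + 58 days = Oct 19, 2012; Aug 24, 2012 is within that limit.
(7) due by Aug 24, 2012 + 21 days = Sep 14, 2012; not done until Sep 23, 2012, 9 days after the deadline.
The procedure was therefore not followed at step 7.

Step 7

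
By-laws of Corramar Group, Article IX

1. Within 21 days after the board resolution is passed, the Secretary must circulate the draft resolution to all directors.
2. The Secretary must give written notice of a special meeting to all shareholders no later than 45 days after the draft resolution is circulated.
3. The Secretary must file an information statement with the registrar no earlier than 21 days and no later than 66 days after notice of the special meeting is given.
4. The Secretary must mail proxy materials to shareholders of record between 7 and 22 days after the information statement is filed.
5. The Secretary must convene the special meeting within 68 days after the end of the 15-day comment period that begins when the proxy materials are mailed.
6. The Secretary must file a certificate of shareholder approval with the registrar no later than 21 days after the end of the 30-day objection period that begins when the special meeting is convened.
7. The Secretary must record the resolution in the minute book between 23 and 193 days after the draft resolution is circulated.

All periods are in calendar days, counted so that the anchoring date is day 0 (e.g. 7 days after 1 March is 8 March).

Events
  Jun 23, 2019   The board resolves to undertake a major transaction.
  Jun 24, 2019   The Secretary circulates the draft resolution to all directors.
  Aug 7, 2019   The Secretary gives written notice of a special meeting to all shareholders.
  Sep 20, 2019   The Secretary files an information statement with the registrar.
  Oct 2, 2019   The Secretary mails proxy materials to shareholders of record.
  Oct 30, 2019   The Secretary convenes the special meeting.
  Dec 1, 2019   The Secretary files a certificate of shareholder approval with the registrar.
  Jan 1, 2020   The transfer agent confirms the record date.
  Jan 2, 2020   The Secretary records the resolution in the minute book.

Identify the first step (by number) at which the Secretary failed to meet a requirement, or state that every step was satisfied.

None — every step was satisfied

(1) due by Jun 23, 2019 + 21 days = Jul 14, 2019; Jun 24, 2019 is within that limit.
(2) due by Jun 24, 2019 + 45 days = Aug 8, 2019; Aug 7, 2019 is within that limit.
(3) the permitted window runs from Aug 7, 2019 + 21 = Aug 28, 2019 to Aug 7, 2019 + 66 = Oct 12, 2019; done Sep 20, 2019, which is between those dates.
(4) the permitted window runs from Sep 20, 2019 + 7 = Sep 27, 2019 to Sep 20, 2019 + 22 = Oct 12, 2019; done Oct 2, 2019, which is between those dates.
(5) due by Oct 17, 2019 + 68 days = Dec 24, 2019; Oct 30, 2019 is within that limit.
(6) due by Nov 29, 2019 + 21 days = Dec 20, 2019; done Dec 1, 2019 — timely.
(7) the permitted window runs from Jun 24, 2019 + 23 = Jul 17, 2019 to Jun 24, 2019 + 193 = Jan 3, 2020; done Jan 2, 2020 — within the window.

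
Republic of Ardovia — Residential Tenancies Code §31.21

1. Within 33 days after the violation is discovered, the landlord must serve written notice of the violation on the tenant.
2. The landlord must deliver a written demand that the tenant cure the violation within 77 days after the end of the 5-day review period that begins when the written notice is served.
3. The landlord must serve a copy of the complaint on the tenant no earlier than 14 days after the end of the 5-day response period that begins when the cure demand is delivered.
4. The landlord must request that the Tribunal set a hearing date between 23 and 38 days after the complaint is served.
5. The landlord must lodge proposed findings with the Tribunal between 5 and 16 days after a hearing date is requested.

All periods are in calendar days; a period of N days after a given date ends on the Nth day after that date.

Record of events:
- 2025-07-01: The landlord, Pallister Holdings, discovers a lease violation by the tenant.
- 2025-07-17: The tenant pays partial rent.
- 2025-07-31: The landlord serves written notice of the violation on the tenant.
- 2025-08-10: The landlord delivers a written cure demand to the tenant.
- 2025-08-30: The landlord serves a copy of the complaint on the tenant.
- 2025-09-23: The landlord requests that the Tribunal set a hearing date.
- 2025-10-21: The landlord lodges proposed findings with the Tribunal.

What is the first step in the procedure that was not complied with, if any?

Step 1: 33 days after 2025-07-01 (when the violation is discovered) is 2025-08-03; completed 2025-07-31, before the deadline.
Step 2: 77 days after 2025-08-05 (end of the 5-day review period, which began when the written notice is served on 2025-07-31) is 2025-10-21; 2025-08-10 is within that limit.
Step 3: the earliest permitted date is 14 days after 2025-08-15 (end of the 5-day response period, which began when the cure demand is delivered on 2025-08-10), i.e. 2025-08-29; 2025-08-30 is on or after that date.
Step 4: the window is 23–38 days after 2025-08-30 (when the complaint is served), so 2025-09-22 through 2025-10-07; done 2025-09-23 — within the window.
Step 5: the window is 5–16 days after 2025-09-23 (when a hearing date is requested), so 2025-09-28 through 2025-10-09; done 2025-10-21 — 12 days after the window closed.
The analysis stops there.

Step 5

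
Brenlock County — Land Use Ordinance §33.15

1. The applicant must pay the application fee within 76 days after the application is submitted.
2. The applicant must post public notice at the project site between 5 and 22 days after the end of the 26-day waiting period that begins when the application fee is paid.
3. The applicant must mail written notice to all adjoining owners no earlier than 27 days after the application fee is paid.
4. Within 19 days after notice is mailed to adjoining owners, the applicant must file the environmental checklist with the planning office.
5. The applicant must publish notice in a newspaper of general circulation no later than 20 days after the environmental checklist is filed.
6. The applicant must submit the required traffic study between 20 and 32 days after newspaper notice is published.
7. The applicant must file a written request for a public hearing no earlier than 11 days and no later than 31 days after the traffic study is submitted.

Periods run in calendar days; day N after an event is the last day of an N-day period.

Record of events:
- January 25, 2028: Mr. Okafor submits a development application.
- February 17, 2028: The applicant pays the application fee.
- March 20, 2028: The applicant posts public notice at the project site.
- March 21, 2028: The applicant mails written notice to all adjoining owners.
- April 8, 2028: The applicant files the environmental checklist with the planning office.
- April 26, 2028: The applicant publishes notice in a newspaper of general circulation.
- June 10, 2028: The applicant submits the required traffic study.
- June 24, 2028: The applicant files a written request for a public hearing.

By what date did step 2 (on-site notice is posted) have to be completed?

April 5, 2028

The application fee is paid on February 17, 2028; the 26-day waiting period therefore ends March 14, 2028, and step 2 runs from that date. The window is 5–22 days after March 14, 2028; it closes on April 5, 2028.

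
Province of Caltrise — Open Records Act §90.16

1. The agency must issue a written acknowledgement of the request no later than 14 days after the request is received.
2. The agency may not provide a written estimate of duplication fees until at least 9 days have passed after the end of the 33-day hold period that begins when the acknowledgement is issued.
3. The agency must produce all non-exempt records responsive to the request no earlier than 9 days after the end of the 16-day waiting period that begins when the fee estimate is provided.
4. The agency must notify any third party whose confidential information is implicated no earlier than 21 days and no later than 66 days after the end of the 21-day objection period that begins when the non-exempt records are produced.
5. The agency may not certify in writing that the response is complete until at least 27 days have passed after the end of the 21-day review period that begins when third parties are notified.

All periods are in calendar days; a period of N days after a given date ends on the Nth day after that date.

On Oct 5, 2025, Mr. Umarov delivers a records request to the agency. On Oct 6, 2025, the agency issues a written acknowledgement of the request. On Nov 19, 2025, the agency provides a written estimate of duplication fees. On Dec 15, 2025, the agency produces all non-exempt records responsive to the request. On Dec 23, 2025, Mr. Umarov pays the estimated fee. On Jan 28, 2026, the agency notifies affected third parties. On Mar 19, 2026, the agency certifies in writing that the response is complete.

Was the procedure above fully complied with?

(1) due by Oct 5, 2025 + 14 days = Oct 19, 2025; done Oct 6, 2025 — timely.
(2) permitted from Nov 8, 2025 + 9 days = Nov 17, 2025 onward; done Nov 19, 2025, after the minimum wait.
(3) permitted from Dec 5, 2025 + 9 days = Dec 14, 2025 onward; done Dec 15, 2025 — permitted.
(4) the permitted window runs from Jan 5, 2026 + 21 = Jan 26, 2026 to Jan 5, 2026 + 66 = Mar 12, 2026; done Jan 28, 2026, which is between those dates.
(5) permitted from Feb 18, 2026 + 27 days = Mar 17, 2026 onward; done Mar 19, 2026, after the minimum wait.

Yes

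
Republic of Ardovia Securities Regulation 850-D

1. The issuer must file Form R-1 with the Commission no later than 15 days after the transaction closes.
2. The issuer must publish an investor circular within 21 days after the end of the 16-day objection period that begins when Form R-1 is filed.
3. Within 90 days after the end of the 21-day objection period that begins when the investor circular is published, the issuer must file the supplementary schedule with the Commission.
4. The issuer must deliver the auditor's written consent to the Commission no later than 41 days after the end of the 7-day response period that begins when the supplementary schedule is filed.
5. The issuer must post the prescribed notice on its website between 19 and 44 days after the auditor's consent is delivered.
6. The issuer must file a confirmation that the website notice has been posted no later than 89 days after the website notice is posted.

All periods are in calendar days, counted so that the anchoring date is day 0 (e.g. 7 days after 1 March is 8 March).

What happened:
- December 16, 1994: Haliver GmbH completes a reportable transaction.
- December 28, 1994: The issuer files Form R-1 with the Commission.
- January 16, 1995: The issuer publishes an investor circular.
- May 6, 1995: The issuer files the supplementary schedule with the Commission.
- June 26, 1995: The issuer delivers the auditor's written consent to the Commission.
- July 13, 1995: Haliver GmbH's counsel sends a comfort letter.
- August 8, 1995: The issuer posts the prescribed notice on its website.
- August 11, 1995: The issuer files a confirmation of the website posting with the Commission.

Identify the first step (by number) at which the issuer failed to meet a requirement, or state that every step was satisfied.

Step 1: 15 days after December 16, 1994 (when the transaction closes) is December 31, 1994; December 28, 1994 is within that limit.
Step 2: 21 days after January 13, 1995 (end of the 16-day objection period, which began when Form R-1 is filed on December 28, 1994) is February 3, 1995; completed January 16, 1995, before the deadline.
Step 3: 90 days after February 6, 1995 (end of the 21-day objection period, which began when the investor circular is published on January 16, 1995) is May 7, 1995; done May 6, 1995 — timely.
Step 4: 41 days after May 13, 1995 (end of the 7-day response period, which began when the supplementary schedule is filed on May 6, 1995) is June 23, 1995; June 26, 1995 misses that deadline by 3 days.
The procedure was therefore not followed at step 4.

Step 4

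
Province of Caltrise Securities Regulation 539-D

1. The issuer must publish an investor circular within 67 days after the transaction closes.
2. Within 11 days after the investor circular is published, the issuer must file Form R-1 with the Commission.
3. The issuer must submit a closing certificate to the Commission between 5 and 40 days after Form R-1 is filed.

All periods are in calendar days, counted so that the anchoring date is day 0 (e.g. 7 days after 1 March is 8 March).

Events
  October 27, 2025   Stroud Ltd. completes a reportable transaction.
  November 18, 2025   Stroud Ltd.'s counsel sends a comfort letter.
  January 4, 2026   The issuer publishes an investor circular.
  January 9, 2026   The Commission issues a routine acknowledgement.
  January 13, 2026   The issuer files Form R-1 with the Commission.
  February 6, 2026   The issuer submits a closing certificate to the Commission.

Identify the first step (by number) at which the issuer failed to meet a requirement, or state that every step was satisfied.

Step 1

(1) due by October 27, 2025 + 67 days = January 2, 2026; January 4, 2026 misses that deadline by 2 days.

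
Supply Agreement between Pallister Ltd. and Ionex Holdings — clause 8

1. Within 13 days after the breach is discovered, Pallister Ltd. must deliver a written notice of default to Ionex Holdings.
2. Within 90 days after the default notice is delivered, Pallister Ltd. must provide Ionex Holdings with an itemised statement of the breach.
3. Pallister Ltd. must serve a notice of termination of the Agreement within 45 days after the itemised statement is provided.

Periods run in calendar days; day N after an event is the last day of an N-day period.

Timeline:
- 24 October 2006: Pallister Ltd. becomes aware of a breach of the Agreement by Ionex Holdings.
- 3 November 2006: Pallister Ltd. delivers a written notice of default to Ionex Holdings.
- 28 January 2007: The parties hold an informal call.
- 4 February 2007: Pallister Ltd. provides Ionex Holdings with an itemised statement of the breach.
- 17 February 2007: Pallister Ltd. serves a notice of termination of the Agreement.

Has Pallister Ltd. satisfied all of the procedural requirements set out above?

Step 1: 13 days after 24 October 2006 (when the breach is discovered) is 6 November 2006; completed 3 November 2006, before the deadline.
Step 2: 90 days after 3 November 2006 (when the default notice is delivered) is 1 February 2007; not done until 4 February 2007, 3 days after the deadline.
The analysis stops there.

No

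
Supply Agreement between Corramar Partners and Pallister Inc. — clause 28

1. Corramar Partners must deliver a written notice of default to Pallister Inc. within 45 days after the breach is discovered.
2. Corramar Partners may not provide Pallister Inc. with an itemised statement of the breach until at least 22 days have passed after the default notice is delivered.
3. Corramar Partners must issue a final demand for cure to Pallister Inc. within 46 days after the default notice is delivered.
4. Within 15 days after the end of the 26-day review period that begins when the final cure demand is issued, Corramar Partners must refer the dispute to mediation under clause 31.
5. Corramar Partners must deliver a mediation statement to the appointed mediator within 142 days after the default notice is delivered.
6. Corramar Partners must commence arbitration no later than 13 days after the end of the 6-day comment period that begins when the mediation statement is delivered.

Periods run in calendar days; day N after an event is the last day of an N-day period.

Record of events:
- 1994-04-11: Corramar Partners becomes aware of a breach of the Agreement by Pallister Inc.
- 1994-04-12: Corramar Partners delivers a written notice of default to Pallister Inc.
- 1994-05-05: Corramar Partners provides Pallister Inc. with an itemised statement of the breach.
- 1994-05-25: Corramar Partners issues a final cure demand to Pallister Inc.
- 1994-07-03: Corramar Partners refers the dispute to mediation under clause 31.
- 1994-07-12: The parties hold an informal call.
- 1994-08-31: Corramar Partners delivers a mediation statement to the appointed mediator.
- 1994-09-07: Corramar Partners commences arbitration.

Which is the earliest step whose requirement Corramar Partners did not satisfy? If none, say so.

Step 1: 45 days after 1994-04-11 (when the breach is discovered) is 1994-05-26; 1994-04-12 is within that limit.
Step 2: the earliest permitted date is 22 days after 1994-04-12 (when the default notice is delivered), i.e. 1994-05-04; done 1994-05-05 — permitted.
Step 3: 46 days after 1994-04-12 (when the default notice is delivered) is 1994-05-28; done 1994-05-25 — timely.
Step 4: 15 days after 1994-06-20 (end of the 26-day review period, which began when the final cure demand is issued on 1994-05-25) is 1994-07-05; completed 1994-07-03, before the deadline.
Step 5: 142 days after 1994-04-12 (when the default notice is delivered) is 1994-09-01; 1994-08-31 is within that limit.
Step 6: 13 days after 1994-09-06 (end of the 6-day comment period, which began when the mediation statement is delivered on 1994-08-31) is 1994-09-19; done 1994-09-07 — timely.

None — every step was satisfied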